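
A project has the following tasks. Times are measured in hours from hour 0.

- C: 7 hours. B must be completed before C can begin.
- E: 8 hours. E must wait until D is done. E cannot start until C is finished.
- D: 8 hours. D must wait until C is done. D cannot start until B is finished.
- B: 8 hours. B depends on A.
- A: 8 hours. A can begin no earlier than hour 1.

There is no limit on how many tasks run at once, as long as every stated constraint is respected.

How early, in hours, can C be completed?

After its own release at hour 1, A can start at hour 1 and finishes at hour 9.
B cannot begin until A (finishes hour 9). It runs from hour 9 to 9 + 8 = hour 17.
After B (finishes hour 17), C can start at hour 17 and finishes at hour 24.

24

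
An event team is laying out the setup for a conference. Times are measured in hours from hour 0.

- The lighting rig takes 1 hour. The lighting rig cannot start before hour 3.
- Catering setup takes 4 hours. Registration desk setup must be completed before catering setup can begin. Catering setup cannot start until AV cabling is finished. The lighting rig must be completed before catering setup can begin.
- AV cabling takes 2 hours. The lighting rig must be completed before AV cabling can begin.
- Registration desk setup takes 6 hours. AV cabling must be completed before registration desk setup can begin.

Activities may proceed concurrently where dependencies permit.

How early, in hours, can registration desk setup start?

6

After its own release at hour 3, the lighting rig can start at hour 3 and finishes at hour 4.
AV cabling cannot begin until the lighting rig (finishes hour 4). It runs from hour 4 to 4 + 2 = hour 6.
Registration desk setup waits on AV cabling (finishes hour 6), so the earliest it can start is hour 6.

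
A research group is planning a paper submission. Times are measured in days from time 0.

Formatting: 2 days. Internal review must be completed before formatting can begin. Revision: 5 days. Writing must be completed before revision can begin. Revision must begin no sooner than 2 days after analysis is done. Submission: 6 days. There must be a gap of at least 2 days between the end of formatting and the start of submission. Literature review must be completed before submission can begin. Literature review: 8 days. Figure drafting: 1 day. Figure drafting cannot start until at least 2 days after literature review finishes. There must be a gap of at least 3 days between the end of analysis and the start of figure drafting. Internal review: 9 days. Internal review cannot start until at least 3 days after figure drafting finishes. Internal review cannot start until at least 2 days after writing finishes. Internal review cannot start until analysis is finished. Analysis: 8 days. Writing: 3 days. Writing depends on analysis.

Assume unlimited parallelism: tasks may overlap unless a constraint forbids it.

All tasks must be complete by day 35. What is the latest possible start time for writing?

11

Submission must finish by day 35; it takes 6 days, so it must start by 35 − 6 = day 29.
Formatting must finish before submission (must start by day 29, minus 2-day gap → day 27). With a 2-day duration, formatting must start by 27 − 2 = day 25.
Internal review must finish before formatting (must start by day 25). With a 9-day duration, internal review must start by 25 − 9 = day 16.
Revision must finish by day 35; it takes 5 days, so it must start by 35 − 5 = day 30.
Writing feeds internal review (must start by day 16, minus 2-day gap → day 14); revision (must start by day 30). Taking the minimum, writing must finish by day 14 and start by 14 − 3 = day 11.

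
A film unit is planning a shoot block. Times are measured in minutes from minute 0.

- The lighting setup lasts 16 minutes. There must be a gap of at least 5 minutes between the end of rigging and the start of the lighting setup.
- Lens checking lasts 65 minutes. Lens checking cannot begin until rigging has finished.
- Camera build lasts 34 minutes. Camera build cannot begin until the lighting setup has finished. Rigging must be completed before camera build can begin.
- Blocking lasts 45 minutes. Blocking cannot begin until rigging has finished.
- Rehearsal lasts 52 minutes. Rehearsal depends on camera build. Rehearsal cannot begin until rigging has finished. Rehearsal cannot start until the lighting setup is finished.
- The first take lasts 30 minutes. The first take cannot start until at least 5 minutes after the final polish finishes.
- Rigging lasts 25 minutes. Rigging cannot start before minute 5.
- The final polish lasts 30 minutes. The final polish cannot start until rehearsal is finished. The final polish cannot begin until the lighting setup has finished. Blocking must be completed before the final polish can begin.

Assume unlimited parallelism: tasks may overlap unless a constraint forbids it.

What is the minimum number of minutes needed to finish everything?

After its own release at minute 5, rigging can start at minute 5 and finishes at minute 30.
Blocking waits on rigging (finishes minute 30), so it starts at minute 30 and finishes at 30 + 45 = minute 75.
After rigging (finishes minute 30), lens checking can start at minute 30 and finishes at minute 95.
The lighting setup cannot begin until rigging (finishes minute 30, plus 5-minute gap → minute 35). It runs from minute 35 to 35 + 16 = minute 51.
Camera build needs all of the lighting setup (finishes minute 51); rigging (finishes minute 30). That puts its earliest start at minute 51; it finishes at 51 + 34 = minute 85.
Rehearsal needs all of camera build (finishes minute 85); rigging (finishes minute 30); the lighting setup (finishes minute 51). That puts its earliest start at minute 85; it finishes at 85 + 52 = minute 137.
The final polish has to wait for rehearsal (finishes minute 137); the lighting setup (finishes minute 51); blocking (finishes minute 75). The latest of these is minute 137, so the final polish runs minute 137 to 137 + 30 = minute 167.
After the final polish (finishes minute 167, plus 5-minute gap → minute 172), the first take can start at minute 172 and finishes at minute 202.
All tasks are finished once the last one completes. Finish times: Rigging at 30, The lighting setup at 51, Camera build at 85, Lens checking at 95, Blocking at 75, Rehearsal at 137, The final polish at 167, The first take at 202. The latest is minute 202.

202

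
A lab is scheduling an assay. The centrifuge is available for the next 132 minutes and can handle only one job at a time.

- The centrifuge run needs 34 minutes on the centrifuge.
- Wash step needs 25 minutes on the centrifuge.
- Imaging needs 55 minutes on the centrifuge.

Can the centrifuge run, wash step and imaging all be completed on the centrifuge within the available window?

Yes

Running back to back, the jobs need 34 + 25 + 55 = 114 minutes on the centrifuge.
Since 114 ≤ 132, they fit within the window.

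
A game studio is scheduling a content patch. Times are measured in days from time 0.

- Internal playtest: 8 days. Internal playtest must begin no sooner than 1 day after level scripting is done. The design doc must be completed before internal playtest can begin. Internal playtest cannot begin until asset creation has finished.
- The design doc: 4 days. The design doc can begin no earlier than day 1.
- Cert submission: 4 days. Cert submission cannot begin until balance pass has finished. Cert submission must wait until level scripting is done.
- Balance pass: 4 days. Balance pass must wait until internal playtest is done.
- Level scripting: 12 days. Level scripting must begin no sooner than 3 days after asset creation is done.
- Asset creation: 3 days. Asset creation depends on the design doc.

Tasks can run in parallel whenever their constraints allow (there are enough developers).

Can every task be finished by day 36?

After its own release at day 1, the design doc can start at day 1 and finishes at day 5.
After the design doc (finishes day 5), asset creation can start at day 5 and finishes at day 8.
Level scripting cannot begin until asset creation (finishes day 8, plus 3-day gap → day 11). It runs from day 11 to 11 + 12 = day 23.
Internal playtest needs all of level scripting (finishes day 23, plus 1-day gap → day 24); the design doc (finishes day 5); asset creation (finishes day 8). That puts its earliest start at day 24; it finishes at 24 + 8 = day 32.
Balance pass cannot begin until internal playtest (finishes day 32). It runs from day 32 to 32 + 4 = day 36.
Cert submission has to wait for balance pass (finishes day 36); level scripting (finishes day 23). The latest of these is day 36, so cert submission runs day 36 to 36 + 4 = day 40.
The earliest everything can be done is day 40, which is after the deadline of 36, so it is not possible.

No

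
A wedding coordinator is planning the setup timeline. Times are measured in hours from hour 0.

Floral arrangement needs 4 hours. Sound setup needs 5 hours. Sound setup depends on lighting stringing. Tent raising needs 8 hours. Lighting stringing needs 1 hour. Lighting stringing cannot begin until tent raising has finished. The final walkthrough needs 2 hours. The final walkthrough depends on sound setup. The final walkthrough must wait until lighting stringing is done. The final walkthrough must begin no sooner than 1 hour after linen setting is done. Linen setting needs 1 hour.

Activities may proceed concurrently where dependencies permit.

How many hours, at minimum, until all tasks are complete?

16

Floral arrangement can start immediately at hour 0; it finishes at hour 4.
Linen setting can start immediately at hour 0; it finishes at hour 1.
Tent raising has no prerequisites, so it starts at hour 0 and finishes at hour 8.
Lighting stringing waits on tent raising (finishes hour 8), so it starts at hour 8 and finishes at 8 + 1 = hour 9.
Sound setup cannot begin until lighting stringing (finishes hour 9). It runs from hour 9 to 9 + 5 = hour 14.
The final walkthrough needs all of sound setup (finishes hour 14); lighting stringing (finishes hour 9); linen setting (finishes hour 1, plus 1-hour gap → hour 2). That puts its earliest start at hour 14; it finishes at 14 + 2 = hour 16.
All tasks are finished once the last one completes. Finish times: Tent raising at 8, Linen setting at 1, Floral arrangement at 4, Lighting stringing at 9, Sound setup at 14, The final walkthrough at 16. The latest is hour 16.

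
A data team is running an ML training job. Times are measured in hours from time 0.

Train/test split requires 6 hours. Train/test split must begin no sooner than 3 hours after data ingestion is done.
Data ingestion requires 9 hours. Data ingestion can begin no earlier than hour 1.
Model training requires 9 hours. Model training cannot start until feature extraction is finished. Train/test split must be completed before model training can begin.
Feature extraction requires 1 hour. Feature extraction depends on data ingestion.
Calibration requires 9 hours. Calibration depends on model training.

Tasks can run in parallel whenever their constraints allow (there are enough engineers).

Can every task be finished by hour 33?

After its own release at hour 1, data ingestion can start at hour 1 and finishes at hour 10.
Train/test split waits on data ingestion (finishes hour 10, plus 3-hour gap → hour 13), so it starts at hour 13 and finishes at 13 + 6 = hour 19.
After data ingestion (finishes hour 10), feature extraction can start at hour 10 and finishes at hour 11.
Model training cannot start until feature extraction (finishes hour 11); train/test split (finishes hour 19). The controlling bound is hour 19, so model training finishes at 19 + 9 = hour 28.
Calibration waits on model training (finishes hour 28), so it starts at hour 28 and finishes at 28 + 9 = hour 37.
The earliest everything can be done is hour 37, which is after the deadline of 33, so it is not possible.

No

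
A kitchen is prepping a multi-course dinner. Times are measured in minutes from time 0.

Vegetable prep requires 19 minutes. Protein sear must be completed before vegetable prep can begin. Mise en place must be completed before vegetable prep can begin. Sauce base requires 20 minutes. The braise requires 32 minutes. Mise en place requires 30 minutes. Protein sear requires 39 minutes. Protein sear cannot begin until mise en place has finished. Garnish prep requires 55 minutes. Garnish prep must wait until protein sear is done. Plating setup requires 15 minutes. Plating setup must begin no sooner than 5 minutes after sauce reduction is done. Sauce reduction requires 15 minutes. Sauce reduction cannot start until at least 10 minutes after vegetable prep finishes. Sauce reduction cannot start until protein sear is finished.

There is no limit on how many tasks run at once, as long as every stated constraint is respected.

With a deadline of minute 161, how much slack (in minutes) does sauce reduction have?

Mise en place can start immediately at minute 0; it finishes at minute 30.
Protein sear cannot begin until mise en place (finishes minute 30). It runs from minute 30 to 30 + 39 = minute 69.
Vegetable prep has to wait for protein sear (finishes minute 69); mise en place (finishes minute 30). The latest of these is minute 69, so vegetable prep runs minute 69 to 69 + 19 = minute 88.
Sauce reduction has to wait for vegetable prep (finishes minute 88, plus 10-minute gap → minute 98); protein sear (finishes minute 69). The latest of these is minute 98, so sauce reduction runs minute 98 to 98 + 15 = minute 113.

Working backward from the deadline:
Plating setup has no dependents, so it just needs to finish by minute 161. Starting by 161 − 15 = minute 146 achieves that.
Since plating setup (must start by minute 146, minus 5-minute gap → minute 141) depends on it, sauce reduction must finish by minute 141. Backing off its 15-minute duration gives a latest start of minute 126.
So sauce reduction can start as early as minute 98 and as late as minute 126, giving 126 − 98 = 28 minutes of slack.

28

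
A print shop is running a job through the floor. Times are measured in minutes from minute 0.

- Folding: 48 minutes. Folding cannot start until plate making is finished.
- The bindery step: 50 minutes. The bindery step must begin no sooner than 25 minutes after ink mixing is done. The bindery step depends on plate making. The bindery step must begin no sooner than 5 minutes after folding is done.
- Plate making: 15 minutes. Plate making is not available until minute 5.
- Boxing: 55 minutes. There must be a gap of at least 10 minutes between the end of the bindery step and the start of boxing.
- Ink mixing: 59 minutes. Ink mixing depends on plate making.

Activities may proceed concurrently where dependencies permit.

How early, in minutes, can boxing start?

164

Plate making cannot begin until its own release at minute 5. It runs from minute 5 to 5 + 15 = minute 20.
Folding cannot begin until plate making (finishes minute 20). It runs from minute 20 to 20 + 48 = minute 68.
Ink mixing cannot begin until plate making (finishes minute 20). It runs from minute 20 to 20 + 59 = minute 79.
The bindery step cannot start until ink mixing (finishes minute 79, plus 25-minute gap → minute 104); plate making (finishes minute 20); folding (finishes minute 68, plus 5-minute gap → minute 73). The controlling bound is minute 104, so the bindery step finishes at 104 + 50 = minute 154.
Boxing waits on the bindery step (finishes minute 154, plus 10-minute gap → minute 164), so the earliest it can start is minute 164.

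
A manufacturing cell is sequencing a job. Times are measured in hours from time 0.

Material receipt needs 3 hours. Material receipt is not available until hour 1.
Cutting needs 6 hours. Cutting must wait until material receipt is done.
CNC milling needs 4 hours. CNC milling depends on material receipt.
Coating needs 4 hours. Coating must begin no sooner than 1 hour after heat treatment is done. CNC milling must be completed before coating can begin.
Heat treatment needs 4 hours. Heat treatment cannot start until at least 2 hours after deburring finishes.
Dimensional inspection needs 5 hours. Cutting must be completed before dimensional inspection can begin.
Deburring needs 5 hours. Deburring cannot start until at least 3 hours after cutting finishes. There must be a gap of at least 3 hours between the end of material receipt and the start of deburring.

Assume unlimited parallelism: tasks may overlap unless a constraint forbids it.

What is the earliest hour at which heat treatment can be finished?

24

Material receipt cannot begin until its own release at hour 1. It runs from hour 1 to 1 + 3 = hour 4.
After material receipt (finishes hour 4), cutting can start at hour 4 and finishes at hour 10.
For deburring: cutting (finishes hour 10, plus 3-hour gap → hour 13); material receipt (finishes hour 4, plus 3-hour gap → hour 7). Taking the maximum gives a start of hour 13, and it finishes at 13 + 5 = hour 18.
Heat treatment waits on deburring (finishes hour 18, plus 2-hour gap → hour 20), so it starts at hour 20 and finishes at 20 + 4 = hour 24.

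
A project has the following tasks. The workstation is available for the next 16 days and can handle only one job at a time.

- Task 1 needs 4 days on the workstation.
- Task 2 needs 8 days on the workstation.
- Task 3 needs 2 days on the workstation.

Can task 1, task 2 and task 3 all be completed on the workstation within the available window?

Running back to back, the jobs need 4 + 8 + 2 = 14 days on the workstation.
Since 14 ≤ 16, they fit within the window.

Yes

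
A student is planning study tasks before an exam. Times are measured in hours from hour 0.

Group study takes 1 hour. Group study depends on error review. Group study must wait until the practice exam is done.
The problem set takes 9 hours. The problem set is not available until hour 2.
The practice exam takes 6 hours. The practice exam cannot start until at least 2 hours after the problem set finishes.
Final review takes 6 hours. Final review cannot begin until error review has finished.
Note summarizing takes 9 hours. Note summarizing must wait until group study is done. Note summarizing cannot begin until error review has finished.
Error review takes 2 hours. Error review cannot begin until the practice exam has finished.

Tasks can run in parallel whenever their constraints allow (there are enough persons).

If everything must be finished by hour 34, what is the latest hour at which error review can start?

22

Note summarizing must finish by hour 34; it takes 9 hours, so it must start by 34 − 9 = hour 25.
Group study has to be done before note summarizing (must start by hour 25). That means finishing by hour 25, i.e. starting by 25 − 1 = hour 24.
Final review must finish by hour 34; it takes 6 hours, so it must start by 34 − 6 = hour 28.
Error review feeds group study (must start by hour 24); note summarizing (must start by hour 25); final review (must start by hour 28). Taking the minimum, error review must finish by hour 24 and start by 24 − 2 = hour 22.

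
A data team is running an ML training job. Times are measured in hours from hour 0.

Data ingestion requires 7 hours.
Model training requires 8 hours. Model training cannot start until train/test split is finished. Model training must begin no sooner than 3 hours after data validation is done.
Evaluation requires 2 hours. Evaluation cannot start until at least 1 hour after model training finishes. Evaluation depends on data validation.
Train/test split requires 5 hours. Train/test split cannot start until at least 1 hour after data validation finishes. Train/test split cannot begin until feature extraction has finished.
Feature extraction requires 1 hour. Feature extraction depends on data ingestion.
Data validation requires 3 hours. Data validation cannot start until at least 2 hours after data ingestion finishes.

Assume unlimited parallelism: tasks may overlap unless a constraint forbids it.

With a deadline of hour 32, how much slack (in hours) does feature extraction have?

Data ingestion can start immediately at hour 0; it finishes at hour 7.
Feature extraction waits on data ingestion (finishes hour 7), so it starts at hour 7 and finishes at 7 + 1 = hour 8.

Working backward from the deadline:
Evaluation has no dependents, so it just needs to finish by hour 32. Starting by 32 − 2 = hour 30 achieves that.
Model training has to be done before evaluation (must start by hour 30, minus 1-hour gap → hour 29). That means finishing by hour 29, i.e. starting by 29 − 8 = hour 21.
Train/test split has to be done before model training (must start by hour 21). That means finishing by hour 21, i.e. starting by 21 − 5 = hour 16.
Feature extraction feeds into train/test split (must start by hour 16); so feature extraction must finish by hour 16 and therefore start by hour 15.
So feature extraction can start as early as hour 7 and as late as hour 15, giving 15 − 7 = 8 hours of slack.

8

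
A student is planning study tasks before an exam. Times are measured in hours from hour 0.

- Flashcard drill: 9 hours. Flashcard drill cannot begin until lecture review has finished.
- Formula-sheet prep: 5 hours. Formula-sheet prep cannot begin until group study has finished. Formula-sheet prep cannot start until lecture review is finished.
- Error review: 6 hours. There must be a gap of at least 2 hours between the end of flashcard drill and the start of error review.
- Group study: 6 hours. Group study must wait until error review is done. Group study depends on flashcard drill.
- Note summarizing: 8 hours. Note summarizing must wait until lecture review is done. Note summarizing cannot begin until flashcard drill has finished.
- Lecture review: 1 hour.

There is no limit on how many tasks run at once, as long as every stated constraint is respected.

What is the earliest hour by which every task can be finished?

29

Lecture review has no prerequisites, so it starts at hour 0 and finishes at hour 1.
Flashcard drill waits on lecture review (finishes hour 1), so it starts at hour 1 and finishes at 1 + 9 = hour 10.
Note summarizing needs all of lecture review (finishes hour 1); flashcard drill (finishes hour 10). That puts its earliest start at hour 10; it finishes at 10 + 8 = hour 18.
Error review cannot begin until flashcard drill (finishes hour 10, plus 2-hour gap → hour 12). It runs from hour 12 to 12 + 6 = hour 18.
For group study: error review (finishes hour 18); flashcard drill (finishes hour 10). Taking the maximum gives a start of hour 18, and it finishes at 18 + 6 = hour 24.
Formula-sheet prep needs all of group study (finishes hour 24); lecture review (finishes hour 1). That puts its earliest start at hour 24; it finishes at 24 + 5 = hour 29.
All tasks are finished once the last one completes. Finish times: Lecture review at 1, Flashcard drill at 10, Error review at 18, Group study at 24, Note summarizing at 18, Formula-sheet prep at 29. The latest is hour 29.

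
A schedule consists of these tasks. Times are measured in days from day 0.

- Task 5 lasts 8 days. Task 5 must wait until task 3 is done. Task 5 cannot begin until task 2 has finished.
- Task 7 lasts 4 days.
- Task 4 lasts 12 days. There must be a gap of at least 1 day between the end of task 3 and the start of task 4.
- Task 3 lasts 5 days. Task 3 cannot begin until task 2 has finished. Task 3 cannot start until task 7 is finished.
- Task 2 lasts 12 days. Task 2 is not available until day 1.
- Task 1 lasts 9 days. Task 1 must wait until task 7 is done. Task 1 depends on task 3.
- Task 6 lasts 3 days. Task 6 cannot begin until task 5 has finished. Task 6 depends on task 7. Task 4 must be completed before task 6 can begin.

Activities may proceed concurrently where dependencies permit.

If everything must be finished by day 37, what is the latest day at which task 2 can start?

4

Task 1 must finish by day 37; it takes 9 days, so it must start by 37 − 9 = day 28.
Task 6 must finish by day 37; it takes 3 days, so it must start by 37 − 3 = day 34.
Task 4 must finish before task 6 (must start by day 34). With a 12-day duration, task 4 must start by 34 − 12 = day 22.
Task 5 feeds into task 6 (must start by day 34); so task 5 must finish by day 34 and therefore start by day 26.
Task 3 has several dependents: task 1 (must start by day 28); task 4 (must start by day 22, minus 1-day gap → day 21); task 5 (must start by day 26). The earliest of those limits is day 21, so task 3 must start by 21 − 5 = day 16.
Task 2 must finish in time for task 3 (must start by day 16); task 5 (must start by day 26). The tightest is day 16, so task 2 must start by 16 − 12 = day 4.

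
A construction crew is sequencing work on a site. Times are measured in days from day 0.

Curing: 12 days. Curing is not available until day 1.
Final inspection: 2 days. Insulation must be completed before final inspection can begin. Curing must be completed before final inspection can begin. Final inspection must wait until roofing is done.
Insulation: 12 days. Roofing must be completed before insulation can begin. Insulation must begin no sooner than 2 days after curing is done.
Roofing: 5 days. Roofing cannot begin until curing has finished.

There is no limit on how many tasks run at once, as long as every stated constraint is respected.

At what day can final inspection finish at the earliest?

After its own release at day 1, curing can start at day 1 and finishes at day 13.
Roofing cannot begin until curing (finishes day 13). It runs from day 13 to 13 + 5 = day 18.
Insulation needs all of roofing (finishes day 18); curing (finishes day 13, plus 2-day gap → day 15). That puts its earliest start at day 18; it finishes at 18 + 12 = day 30.
Final inspection needs all of insulation (finishes day 30); curing (finishes day 13); roofing (finishes day 18). That puts its earliest start at day 30; it finishes at 30 + 2 = day 32.

32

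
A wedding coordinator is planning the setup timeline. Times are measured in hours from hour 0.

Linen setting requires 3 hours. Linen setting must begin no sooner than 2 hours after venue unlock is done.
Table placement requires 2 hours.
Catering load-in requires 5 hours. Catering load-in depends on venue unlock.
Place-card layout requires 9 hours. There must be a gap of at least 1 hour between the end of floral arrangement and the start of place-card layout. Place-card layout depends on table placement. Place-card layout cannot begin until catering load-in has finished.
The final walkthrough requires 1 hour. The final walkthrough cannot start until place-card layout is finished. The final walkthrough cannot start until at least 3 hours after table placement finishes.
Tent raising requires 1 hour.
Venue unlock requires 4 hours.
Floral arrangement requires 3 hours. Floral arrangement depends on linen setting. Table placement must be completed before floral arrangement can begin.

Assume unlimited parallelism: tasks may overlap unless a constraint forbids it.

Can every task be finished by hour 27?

Yes

Table placement has no prerequisites, so it starts at hour 0 and finishes at hour 2.
Tent raising has no prerequisites, so it starts at hour 0 and finishes at hour 1.
Venue unlock can start immediately at hour 0; it finishes at hour 4.
Catering load-in waits on venue unlock (finishes hour 4), so it starts at hour 4 and finishes at 4 + 5 = hour 9.
Linen setting cannot begin until venue unlock (finishes hour 4, plus 2-hour gap → hour 6). It runs from hour 6 to 6 + 3 = hour 9.
Floral arrangement cannot start until linen setting (finishes hour 9); table placement (finishes hour 2). The controlling bound is hour 9, so floral arrangement finishes at 9 + 3 = hour 12.
Place-card layout cannot start until floral arrangement (finishes hour 12, plus 1-hour gap → hour 13); table placement (finishes hour 2); catering load-in (finishes hour 9). The controlling bound is hour 13, so place-card layout finishes at 13 + 9 = hour 22.
The final walkthrough cannot start until place-card layout (finishes hour 22); table placement (finishes hour 2, plus 3-hour gap → hour 5). The controlling bound is hour 22, so the final walkthrough finishes at 22 + 1 = hour 23.
Every task is finished by hour 23, which is no later than the deadline of 27, so the schedule is feasible.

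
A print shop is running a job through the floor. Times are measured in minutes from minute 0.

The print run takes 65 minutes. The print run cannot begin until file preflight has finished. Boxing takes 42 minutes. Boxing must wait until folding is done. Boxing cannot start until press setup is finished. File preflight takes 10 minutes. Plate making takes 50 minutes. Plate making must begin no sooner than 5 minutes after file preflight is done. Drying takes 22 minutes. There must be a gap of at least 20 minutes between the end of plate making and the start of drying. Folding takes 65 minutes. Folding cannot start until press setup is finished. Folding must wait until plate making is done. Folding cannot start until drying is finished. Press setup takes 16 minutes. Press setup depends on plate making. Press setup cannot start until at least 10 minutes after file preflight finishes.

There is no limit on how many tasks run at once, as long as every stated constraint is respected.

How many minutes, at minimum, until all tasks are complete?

214

File preflight has no prerequisites, so it starts at minute 0 and finishes at minute 10.
After file preflight (finishes minute 10), the print run can start at minute 10 and finishes at minute 75.
Plate making cannot begin until file preflight (finishes minute 10, plus 5-minute gap → minute 15). It runs from minute 15 to 15 + 50 = minute 65.
After plate making (finishes minute 65, plus 20-minute gap → minute 85), drying can start at minute 85 and finishes at minute 107.
For press setup: plate making (finishes minute 65); file preflight (finishes minute 10, plus 10-minute gap → minute 20). Taking the maximum gives a start of minute 65, and it finishes at 65 + 16 = minute 81.
Folding has to wait for press setup (finishes minute 81); plate making (finishes minute 65); drying (finishes minute 107). The latest of these is minute 107, so folding runs minute 107 to 107 + 65 = minute 172.
Boxing cannot start until folding (finishes minute 172); press setup (finishes minute 81). The controlling bound is minute 172, so boxing finishes at 172 + 42 = minute 214.
All tasks are finished once the last one completes. Finish times: File preflight at 10, Plate making at 65, Press setup at 81, The print run at 75, Drying at 107, Folding at 172, Boxing at 214. The latest is minute 214.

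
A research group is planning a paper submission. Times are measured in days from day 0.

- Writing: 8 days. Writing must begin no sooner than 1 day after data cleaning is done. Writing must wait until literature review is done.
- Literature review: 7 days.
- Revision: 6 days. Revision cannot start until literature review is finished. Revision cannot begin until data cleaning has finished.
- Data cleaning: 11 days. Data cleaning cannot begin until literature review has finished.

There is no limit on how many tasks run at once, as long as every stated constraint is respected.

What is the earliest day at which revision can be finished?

Literature review can start immediately at day 0; it finishes at day 7.
Data cleaning waits on literature review (finishes day 7), so it starts at day 7 and finishes at 7 + 11 = day 18.
Revision needs all of literature review (finishes day 7); data cleaning (finishes day 18). That puts its earliest start at day 18; it finishes at 18 + 6 = day 24.

24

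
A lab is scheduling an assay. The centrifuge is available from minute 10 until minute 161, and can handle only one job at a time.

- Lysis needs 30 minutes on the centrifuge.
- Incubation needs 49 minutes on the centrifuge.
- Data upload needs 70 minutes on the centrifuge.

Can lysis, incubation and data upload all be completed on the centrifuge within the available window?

The centrifuge window is 161 − 10 = 151 minutes.
Running back to back, the jobs need 30 + 49 + 70 = 149 minutes on the centrifuge.
Since 149 ≤ 151, they fit within the window.

Yes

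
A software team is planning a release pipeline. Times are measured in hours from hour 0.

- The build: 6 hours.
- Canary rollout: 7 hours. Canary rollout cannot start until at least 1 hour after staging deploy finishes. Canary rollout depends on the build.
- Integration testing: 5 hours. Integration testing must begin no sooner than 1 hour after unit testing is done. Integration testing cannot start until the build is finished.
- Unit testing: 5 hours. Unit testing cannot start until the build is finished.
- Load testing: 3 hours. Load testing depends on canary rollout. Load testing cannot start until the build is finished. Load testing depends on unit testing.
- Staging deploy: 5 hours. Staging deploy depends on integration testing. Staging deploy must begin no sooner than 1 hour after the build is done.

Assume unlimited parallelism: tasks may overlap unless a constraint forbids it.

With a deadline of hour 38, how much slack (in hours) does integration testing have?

5

The build has no prerequisites, so it starts at hour 0 and finishes at hour 6.
Unit testing cannot begin until the build (finishes hour 6). It runs from hour 6 to 6 + 5 = hour 11.
Integration testing has to wait for unit testing (finishes hour 11, plus 1-hour gap → hour 12); the build (finishes hour 6). The latest of these is hour 12, so integration testing runs hour 12 to 12 + 5 = hour 17.

Working backward from the deadline:
Nothing follows load testing; the deadline of hour 38 is its only limit. It must start by 38 − 3 = hour 35.
Canary rollout must finish before load testing (must start by hour 35). With a 7-hour duration, canary rollout must start by 35 − 7 = hour 28.
Staging deploy has to be done before canary rollout (must start by hour 28, minus 1-hour gap → hour 27). That means finishing by hour 27, i.e. starting by 27 − 5 = hour 22.
Integration testing must finish before staging deploy (must start by hour 22). With a 5-hour duration, integration testing must start by 22 − 5 = hour 17.
So integration testing can start as early as hour 12 and as late as hour 17, giving 17 − 12 = 5 hours of slack.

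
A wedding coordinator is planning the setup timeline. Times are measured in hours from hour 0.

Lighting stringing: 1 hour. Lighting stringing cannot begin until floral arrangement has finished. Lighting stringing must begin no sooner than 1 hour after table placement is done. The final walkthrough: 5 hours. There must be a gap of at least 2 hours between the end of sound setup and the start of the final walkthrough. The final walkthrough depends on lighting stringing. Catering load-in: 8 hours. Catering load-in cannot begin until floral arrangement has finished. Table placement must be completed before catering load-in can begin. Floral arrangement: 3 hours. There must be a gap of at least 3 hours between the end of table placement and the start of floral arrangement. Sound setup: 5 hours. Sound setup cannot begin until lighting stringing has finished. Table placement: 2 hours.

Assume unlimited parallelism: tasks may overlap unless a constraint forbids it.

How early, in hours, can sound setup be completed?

14

Table placement can start immediately at hour 0; it finishes at hour 2.
After table placement (finishes hour 2, plus 3-hour gap → hour 5), floral arrangement can start at hour 5 and finishes at hour 8.
Lighting stringing needs all of floral arrangement (finishes hour 8); table placement (finishes hour 2, plus 1-hour gap → hour 3). That puts its earliest start at hour 8; it finishes at 8 + 1 = hour 9.
Sound setup cannot begin until lighting stringing (finishes hour 9). It runs from hour 9 to 9 + 5 = hour 14.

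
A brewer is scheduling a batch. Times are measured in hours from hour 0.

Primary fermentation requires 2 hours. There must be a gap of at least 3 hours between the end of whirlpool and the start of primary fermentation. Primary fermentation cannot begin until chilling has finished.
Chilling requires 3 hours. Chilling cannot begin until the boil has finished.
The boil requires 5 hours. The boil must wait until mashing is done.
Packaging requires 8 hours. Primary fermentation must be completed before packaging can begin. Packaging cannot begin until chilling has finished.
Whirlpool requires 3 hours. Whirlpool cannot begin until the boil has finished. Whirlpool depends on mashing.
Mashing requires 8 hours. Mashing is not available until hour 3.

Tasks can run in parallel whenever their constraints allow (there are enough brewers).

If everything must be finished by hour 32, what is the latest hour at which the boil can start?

11

To finish by hour 32, packaging (duration 8) must start no later than hour 24.
Primary fermentation feeds into packaging (must start by hour 24); so primary fermentation must finish by hour 24 and therefore start by hour 22.
Whirlpool has to be done before primary fermentation (must start by hour 22, minus 3-hour gap → hour 19). That means finishing by hour 19, i.e. starting by 19 − 3 = hour 16.
Chilling must finish in time for primary fermentation (must start by hour 22); packaging (must start by hour 24). The tightest is hour 22, so chilling must start by 22 − 3 = hour 19.
The boil must finish in time for whirlpool (must start by hour 16); chilling (must start by hour 19). The tightest is hour 16, so the boil must start by 16 − 5 = hour 11.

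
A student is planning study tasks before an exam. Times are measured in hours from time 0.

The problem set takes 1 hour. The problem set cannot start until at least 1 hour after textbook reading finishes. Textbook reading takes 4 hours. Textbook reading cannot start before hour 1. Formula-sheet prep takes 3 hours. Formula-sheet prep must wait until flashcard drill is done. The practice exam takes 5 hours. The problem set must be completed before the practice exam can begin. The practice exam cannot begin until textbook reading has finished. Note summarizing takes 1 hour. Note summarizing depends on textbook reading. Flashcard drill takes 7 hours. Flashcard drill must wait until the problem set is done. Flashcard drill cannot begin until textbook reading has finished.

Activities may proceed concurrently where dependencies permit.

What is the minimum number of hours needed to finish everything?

17

After its own release at hour 1, textbook reading can start at hour 1 and finishes at hour 5.
After textbook reading (finishes hour 5), note summarizing can start at hour 5 and finishes at hour 6.
After textbook reading (finishes hour 5, plus 1-hour gap → hour 6), the problem set can start at hour 6 and finishes at hour 7.
The practice exam needs all of the problem set (finishes hour 7); textbook reading (finishes hour 5). That puts its earliest start at hour 7; it finishes at 7 + 5 = hour 12.
Flashcard drill cannot start until the problem set (finishes hour 7); textbook reading (finishes hour 5). The controlling bound is hour 7, so flashcard drill finishes at 7 + 7 = hour 14.
After flashcard drill (finishes hour 14), formula-sheet prep can start at hour 14 and finishes at hour 17.
All tasks are finished once the last one completes. Finish times: Textbook reading at 5, The problem set at 7, Flashcard drill at 14, The practice exam at 12, Note summarizing at 6, Formula-sheet prep at 17. The latest is hour 17.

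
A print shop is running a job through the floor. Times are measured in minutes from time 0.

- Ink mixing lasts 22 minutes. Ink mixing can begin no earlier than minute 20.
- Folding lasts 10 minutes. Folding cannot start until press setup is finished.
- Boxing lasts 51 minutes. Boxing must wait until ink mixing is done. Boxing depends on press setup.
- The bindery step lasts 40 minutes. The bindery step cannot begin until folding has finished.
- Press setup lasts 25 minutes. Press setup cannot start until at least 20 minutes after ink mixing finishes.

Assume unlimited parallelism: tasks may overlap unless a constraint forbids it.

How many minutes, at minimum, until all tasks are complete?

138

Ink mixing cannot begin until its own release at minute 20. It runs from minute 20 to 20 + 22 = minute 42.
Press setup cannot begin until ink mixing (finishes minute 42, plus 20-minute gap → minute 62). It runs from minute 62 to 62 + 25 = minute 87.
Boxing cannot start until ink mixing (finishes minute 42); press setup (finishes minute 87). The controlling bound is minute 87, so boxing finishes at 87 + 51 = minute 138.
Folding cannot begin until press setup (finishes minute 87). It runs from minute 87 to 87 + 10 = minute 97.
The bindery step cannot begin until folding (finishes minute 97). It runs from minute 97 to 97 + 40 = minute 137.
All tasks are finished once the last one completes. Finish times: Ink mixing at 42, Press setup at 87, Folding at 97, The bindery step at 137, Boxing at 138. The latest is minute 138.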